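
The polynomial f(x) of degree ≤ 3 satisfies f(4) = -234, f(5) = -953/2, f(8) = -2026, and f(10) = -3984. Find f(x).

Write f(x) = ax^3 + bx^2 + cx + d. Substituting each data point gives a linear system:
  64a + 16b + 4c + d = -234
  125a + 25b + 5c + d = -953/2
  512a + 64b + 8c + d = -2026
  1000a + 100b + 10c + d = -3984
Solving the system yields a = -4, b = -1/2, c = 6, d = 6.
So f(x) = -4x^3 - (1/2)x^2 + 6x + 6.
Check: f(8) = -2026. ✓

f(x) = -4x^3 - (1/2)x^2 + 6x + 6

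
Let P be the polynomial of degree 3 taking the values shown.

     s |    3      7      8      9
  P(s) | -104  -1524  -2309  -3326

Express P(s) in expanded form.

P(s) = -5s^3 + 4s^2 - 5

Write P(s) = as^3 + bs^2 + cs + d. Substituting each data point gives a linear system:
  27a + 9b + 3c + d = -104
  343a + 49b + 7c + d = -1524
  512a + 64b + 8c + d = -2309
  729a + 81b + 9c + d = -3326
Solving the system yields a = -5, b = 4, c = 0, d = -5.
So P(s) = -5s^3 + 4s^2 - 5.
Check: P(3) = -104. ✓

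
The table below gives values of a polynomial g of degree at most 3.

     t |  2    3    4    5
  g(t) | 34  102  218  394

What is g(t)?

Using the Lagrange interpolation formula with nodes 2, 3, 4, 5:
  L_0(t) = (t - 3)(t - 4)(t - 5) / -6
  L_1(t) = (t - 2)(t - 4)(t - 5) / 2
  L_2(t) = (t - 2)(t - 3)(t - 5) / -2
  L_3(t) = (t - 2)(t - 3)(t - 4) / 6
Then g(t) = 34·L_0(t) + 102·L_1(t) + 218·L_2(t) + 394·L_3(t).
Expanding and collecting terms gives g(t) = 2t^3 + 6t^2 - 6.
Check: g(5) = 394. ✓

g(t) = 2t^3 + 6t^2 - 6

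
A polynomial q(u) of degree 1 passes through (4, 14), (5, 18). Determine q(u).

Using the Lagrange interpolation formula with nodes 4, 5:
  L_0(u) = (u - 5) / -1
  L_1(u) = (u - 4) / 1
Then q(u) = 14·L_0(u) + 18·L_1(u).
Expanding and collecting terms gives q(u) = 4u - 2.
Check: q(4) = 14. ✓

q(u) = 4u - 2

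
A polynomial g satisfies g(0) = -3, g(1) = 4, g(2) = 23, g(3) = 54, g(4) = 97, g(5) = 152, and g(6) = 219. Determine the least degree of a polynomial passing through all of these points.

2

Forward differences of the values at x = 0, 1, 2, 3, 4, 5, 6:
  g  : -3  4  23  54  97  152  219
  Δ  : 7  19  31  43  55  67
  Δ^2: 12  12  12  12  12
  Δ^3: 0  0  0  0
  Δ^4: 0  0  0
  Δ^5: 0  0
  Δ^6: 0
The second differences are constant (12) and nonzero, while all higher differences vanish, so the minimal degree is 2.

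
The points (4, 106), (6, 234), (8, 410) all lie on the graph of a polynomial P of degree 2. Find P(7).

Using the Lagrange interpolation formula with nodes 4, 6, 8:
  L_0(s) = (s - 6)(s - 8) / 8
  L_1(s) = (s - 4)(s - 8) / -4
  L_2(s) = (s - 4)(s - 6) / 8
Then P(s) = 106·L_0(s) + 234·L_1(s) + 410·L_2(s).
Expanding and collecting terms gives P(s) = 6s^2 + 4s - 6.
Evaluating at s = 7: P(7) = 316.

316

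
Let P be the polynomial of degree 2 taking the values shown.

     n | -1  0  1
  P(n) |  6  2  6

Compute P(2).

Write P(n) = an^2 + bn + c. Substituting each data point gives a linear system:
  a - b + c = 6
  c = 2
  a + b + c = 6
Solving the system yields a = 4, b = 0, c = 2.
So P(n) = 4n^2 + 2.
Then P(2) = 18.

18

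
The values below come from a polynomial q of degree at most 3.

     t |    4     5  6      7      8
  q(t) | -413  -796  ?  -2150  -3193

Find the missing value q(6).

-1363

The 4 known points determine the degree-3 polynomial uniquely.
Write q(t) = at^3 + bt^2 + ct + d. Substituting each data point gives a linear system:
  64a + 16b + 4c + d = -413
  125a + 25b + 5c + d = -796
  343a + 49b + 7c + d = -2150
  512a + 64b + 8c + d = -3193
Solving the system yields a = -6, b = -2, c = 1, d = -1.
So q(t) = -6t^3 - 2t^2 + t - 1.
Then q(6) = -1363.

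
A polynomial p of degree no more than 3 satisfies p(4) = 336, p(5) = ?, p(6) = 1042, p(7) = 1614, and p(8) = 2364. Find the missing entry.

The 4 known points determine the degree-3 polynomial uniquely.
Write p(u) = au^3 + bu^2 + cu + d. Substituting each data point gives a linear system:
  64a + 16b + 4c + d = 336
  216a + 36b + 6c + d = 1042
  343a + 49b + 7c + d = 1614
  512a + 64b + 8c + d = 2364
Solving the system yields a = 4, b = 5, c = -1, d = 4.
So p(u) = 4u^3 + 5u^2 - u + 4.
Then p(5) = 624.

624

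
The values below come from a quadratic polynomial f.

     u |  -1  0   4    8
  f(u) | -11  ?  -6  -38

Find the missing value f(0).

The 3 known points determine the degree-2 polynomial uniquely.
Write f(u) = au^2 + bu + c. Substituting each data point gives a linear system:
  a - b + c = -11
  16a + 4b + c = -6
  64a + 8b + c = -38
Solving the system yields a = -1, b = 4, c = -6.
So f(u) = -u^2 + 4u - 6.
Then f(0) = -6.

-6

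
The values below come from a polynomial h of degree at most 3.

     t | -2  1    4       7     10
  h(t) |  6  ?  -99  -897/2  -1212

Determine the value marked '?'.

-3/2

The 4 known points determine the degree-3 polynomial uniquely.
Write h(t) = at^3 + bt^2 + ct + d. Substituting each data point gives a linear system:
  -8a + 4b - 2c + d = 6
  64a + 16b + 4c + d = -99
  343a + 49b + 7c + d = -897/2
  1000a + 100b + 10c + d = -1212
Solving the system yields a = -1, b = -2, c = -3/2, d = 3.
So h(t) = -t^3 - 2t^2 - (3/2)t + 3.
Then h(1) = -3/2.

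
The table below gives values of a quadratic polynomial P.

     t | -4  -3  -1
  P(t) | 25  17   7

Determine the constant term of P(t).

5

Write P(t) = at^2 + bt + c. Substituting each data point gives a linear system:
  16a - 4b + c = 25
  9a - 3b + c = 17
  a - b + c = 7
Solving the system yields a = 1, b = -1, c = 5.
So P(t) = t^2 - t + 5.
The constant term is 5.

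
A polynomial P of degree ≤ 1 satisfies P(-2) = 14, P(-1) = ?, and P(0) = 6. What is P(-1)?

On equispaced nodes a degree-1 polynomial has vanishing second forward difference, so
  P(-2) - 2·P(-1) + P(0) = 0.
Substituting the known values and solving for P(-1):
  -2·P(-1) = -20
  P(-1) = 10.

10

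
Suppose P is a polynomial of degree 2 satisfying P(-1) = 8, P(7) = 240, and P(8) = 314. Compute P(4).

78

Write P(x) = ax^2 + bx + c. Substituting each data point gives a linear system:
  a - b + c = 8
  49a + 7b + c = 240
  64a + 8b + c = 314
Solving the system yields a = 5, b = -1, c = 2.
So P(x) = 5x^2 - x + 2.
Then P(4) = 78.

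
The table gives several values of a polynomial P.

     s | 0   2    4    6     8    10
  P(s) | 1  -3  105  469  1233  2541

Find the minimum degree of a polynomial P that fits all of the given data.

3

Forward differences of the values at s = 0, 2, 4, 6, 8, 10:
  P  : 1  -3  105  469  1233  2541
  Δ  : -4  108  364  764  1308
  Δ^2: 112  256  400  544
  Δ^3: 144  144  144
  Δ^4: 0  0
  Δ^5: 0
The third differences are constant (144) and nonzero, while all higher differences vanish, so the minimal degree is 3.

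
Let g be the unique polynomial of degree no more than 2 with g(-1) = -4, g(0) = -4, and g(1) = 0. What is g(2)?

Write g(n) = an^2 + bn + c. Substituting each data point gives a linear system:
  a - b + c = -4
  c = -4
  a + b + c = 0
Solving the system yields a = 2, b = 2, c = -4.
So g(n) = 2n^2 + 2n - 4.
Then g(2) = 8.

8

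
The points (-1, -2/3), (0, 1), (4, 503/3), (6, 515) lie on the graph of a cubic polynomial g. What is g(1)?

20/3

Write g(x) = ax^3 + bx^2 + cx + d. Substituting each data point gives a linear system:
  -a + b - c + d = -2/3
  d = 1
  64a + 16b + 4c + d = 503/3
  216a + 36b + 6c + d = 515
Solving the system yields a = 2, b = 2, c = 5/3, d = 1.
So g(x) = 2x^3 + 2x^2 + (5/3)x + 1.
Then g(1) = 20/3.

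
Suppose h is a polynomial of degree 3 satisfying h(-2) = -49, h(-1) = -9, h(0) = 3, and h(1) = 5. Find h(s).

h(s) = 3s^3 - 5s^2 + 4s + 3

Write h(s) = as^3 + bs^2 + cs + d. Substituting each data point gives a linear system:
  -8a + 4b - 2c + d = -49
  -a + b - c + d = -9
  d = 3
  a + b + c + d = 5
Solving the system yields a = 3, b = -5, c = 4, d = 3.
So h(s) = 3s³ - 5s² + 4s + 3.
Check: h(-1) = -9. ✓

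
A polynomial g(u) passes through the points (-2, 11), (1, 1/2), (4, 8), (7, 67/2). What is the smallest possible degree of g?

Forward differences of the values at u = -2, 1, 4, 7:
  g  : 11  1/2  8  67/2
  Δ  : -21/2  15/2  51/2
  Δ^2: 18  18
  Δ^3: 0
The second differences are constant (18) and nonzero, while all higher differences vanish, so the minimal degree is 2.

2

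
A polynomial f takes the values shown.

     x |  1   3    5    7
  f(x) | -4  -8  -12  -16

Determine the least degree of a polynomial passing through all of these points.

1

Forward differences of the values at x = 1, 3, 5, 7:
  f  : -4  -8  -12  -16
  Δ  : -4  -4  -4
  Δ^2: 0  0
  Δ^3: 0
The first differences are constant (-4) and nonzero, while all higher differences vanish, so the minimal degree is 1.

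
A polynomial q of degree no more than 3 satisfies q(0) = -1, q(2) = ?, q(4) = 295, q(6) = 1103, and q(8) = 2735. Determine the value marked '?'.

The 4 known points determine the degree-3 polynomial uniquely.
Write q(s) = as^3 + bs^2 + cs + d. Substituting each data point gives a linear system:
  d = -1
  64a + 16b + 4c + d = 295
  216a + 36b + 6c + d = 1103
  512a + 64b + 8c + d = 2735
Solving the system yields a = 6, b = -5, c = -2, d = -1.
So q(s) = 6s³ - 5s² - 2s - 1.
Then q(2) = 23.

23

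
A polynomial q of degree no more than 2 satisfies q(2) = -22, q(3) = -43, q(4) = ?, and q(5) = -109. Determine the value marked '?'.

-72

The 3 known points determine the degree-2 polynomial uniquely.
Write q(n) = an^2 + bn + c. Substituting each data point gives a linear system:
  4a + 2b + c = -22
  9a + 3b + c = -43
  25a + 5b + c = -109
Solving the system yields a = -4, b = -1, c = -4.
So q(n) = -4n^2 - n - 4.
Then q(4) = -72.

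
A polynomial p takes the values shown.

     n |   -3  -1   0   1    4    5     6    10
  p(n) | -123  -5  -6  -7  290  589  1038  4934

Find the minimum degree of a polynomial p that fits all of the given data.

Divided differences on the nodes -3, -1, 0, 1, 4, 5, 6, 10:
  order 0: -123  -5  -6  -7  290  589  1038  4934
  order 1: 59  -1  -1  99  299  449  974
  order 2: -20  0  25  50  75  105
  order 3: 5  5  5  5  5
  order 4: 0  0  0  0
  order 5: 0  0  0
  order 6: 0  0
  order 7: 0
The order-3 divided differences are all 5 (nonzero) and every higher order vanishes, so the data lies on a polynomial of degree exactly 3.

3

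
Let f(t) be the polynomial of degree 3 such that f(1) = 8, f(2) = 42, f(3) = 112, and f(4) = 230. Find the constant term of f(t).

Write f(t) = at^3 + bt^2 + ct + d. Substituting each data point gives a linear system:
  a + b + c + d = 8
  8a + 4b + 2c + d = 42
  27a + 9b + 3c + d = 112
  64a + 16b + 4c + d = 230
Solving the system yields a = 2, b = 6, c = 2, d = -2.
So f(t) = 2t³ + 6t² + 2t - 2.
The constant term is -2.

-2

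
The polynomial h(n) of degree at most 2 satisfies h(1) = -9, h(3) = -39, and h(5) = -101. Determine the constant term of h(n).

-6

Write h(n) = an^2 + bn + c. Substituting each data point gives a linear system:
  a + b + c = -9
  9a + 3b + c = -39
  25a + 5b + c = -101
Solving the system yields a = -4, b = 1, c = -6.
So h(n) = -4n^2 + n - 6.
The constant term is -6.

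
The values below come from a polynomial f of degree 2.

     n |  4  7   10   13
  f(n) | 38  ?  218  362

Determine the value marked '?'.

On equispaced nodes a degree-2 polynomial has vanishing third forward difference, so
  - f(4) + 3·f(7) - 3·f(10) + f(13) = 0.
Substituting the known values and solving for f(7):
  3·f(7) = 330
  f(7) = 110.

110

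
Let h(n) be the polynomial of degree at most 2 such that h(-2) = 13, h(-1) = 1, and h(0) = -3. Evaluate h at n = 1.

Using the Lagrange interpolation formula with nodes -2, -1, 0:
  L_0(n) = (n + 1)n / 2
  L_1(n) = (n + 2)n / -1
  L_2(n) = (n + 2)(n + 1) / 2
Then h(n) = 13·L_0(n) + 1·L_1(n) - 3·L_2(n).
Expanding and collecting terms gives h(n) = 4n^2 - 3.
Evaluating at n = 1: h(1) = 1.

1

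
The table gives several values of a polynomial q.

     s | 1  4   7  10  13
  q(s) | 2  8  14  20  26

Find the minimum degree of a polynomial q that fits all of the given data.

1

Forward differences of the values at s = 1, 4, 7, 10, 13:
  q  : 2  8  14  20  26
  Δ  : 6  6  6  6
  Δ^2: 0  0  0
  Δ^3: 0  0
  Δ^4: 0
The first differences are constant (6) and nonzero, while all higher differences vanish, so the minimal degree is 1.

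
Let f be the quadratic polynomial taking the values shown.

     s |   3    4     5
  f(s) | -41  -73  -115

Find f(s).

Write f(s) = as^2 + bs + c. Substituting each data point gives a linear system:
  9a + 3b + c = -41
  16a + 4b + c = -73
  25a + 5b + c = -115
Solving the system yields a = -5, b = 3, c = -5.
So f(s) = -5s² + 3s - 5.
Check: f(4) = -73. ✓

f(s) = -5s^2 + 3s - 5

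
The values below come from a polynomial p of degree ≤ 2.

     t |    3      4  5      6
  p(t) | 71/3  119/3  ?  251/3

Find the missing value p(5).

179/3

On equispaced nodes a degree-2 polynomial has vanishing third forward difference, so
  - p(3) + 3·p(4) - 3·p(5) + p(6) = 0.
Substituting the known values and solving for p(5):
  -3·p(5) = -179
  p(5) = 179/3.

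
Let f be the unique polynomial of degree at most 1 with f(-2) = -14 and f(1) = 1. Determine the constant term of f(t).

-4

Write f(t) = at + b. Substituting each data point gives a linear system:
  -2a + b = -14
  a + b = 1
Solving the system yields a = 5, b = -4.
So f(t) = 5t - 4.
The constant term is -4.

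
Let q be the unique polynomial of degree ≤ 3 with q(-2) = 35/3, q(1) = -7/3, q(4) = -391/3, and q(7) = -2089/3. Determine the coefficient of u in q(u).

1

Write q(u) = au^3 + bu^2 + cu + d. Substituting each data point gives a linear system:
  -8a + 4b - 2c + d = 35/3
  a + b + c + d = -7/3
  64a + 16b + 4c + d = -391/3
  343a + 49b + 7c + d = -2089/3
Solving the system yields a = -2, b = -1/3, c = 1, d = -1.
So q(u) = -2u^3 - (1/3)u^2 + u - 1.
The coefficient of u is 1.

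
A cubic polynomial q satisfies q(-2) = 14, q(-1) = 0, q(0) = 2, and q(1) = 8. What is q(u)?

Write q(u) = au^3 + bu^2 + cu + d. Substituting each data point gives a linear system:
  -8a + 4b - 2c + d = 14
  -a + b - c + d = 0
  d = 2
  a + b + c + d = 8
Solving the system yields a = -2, b = 2, c = 6, d = 2.
So q(u) = -2u^3 + 2u^2 + 6u + 2.
Check: q(-1) = 0. ✓

q(u) = -2u^3 + 2u^2 + 6u + 2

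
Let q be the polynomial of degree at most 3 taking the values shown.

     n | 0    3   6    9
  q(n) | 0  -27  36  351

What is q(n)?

Write q(n) = an^3 + bn^2 + cn + d. Substituting each data point gives a linear system:
  d = 0
  27a + 9b + 3c + d = -27
  216a + 36b + 6c + d = 36
  729a + 81b + 9c + d = 351
Solving the system yields a = 1, b = -4, c = -6, d = 0.
So q(n) = n^3 - 4n^2 - 6n.
Check: q(0) = 0. ✓

q(n) = n^3 - 4n^2 - 6n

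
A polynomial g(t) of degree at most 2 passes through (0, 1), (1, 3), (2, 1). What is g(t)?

Write g(t) = at^2 + bt + c. Substituting each data point gives a linear system:
  c = 1
  a + b + c = 3
  4a + 2b + c = 1
Solving the system yields a = -2, b = 4, c = 1.
So g(t) = -2t^2 + 4t + 1.
Check: g(1) = 3. ✓

g(t) = -2t^2 + 4t + 1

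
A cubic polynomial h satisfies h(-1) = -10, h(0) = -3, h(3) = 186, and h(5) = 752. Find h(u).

h(u) = 5u^3 + 4u^2 + 6u - 3

Write h(u) = au^3 + bu^2 + cu + d. Substituting each data point gives a linear system:
  -a + b - c + d = -10
  d = -3
  27a + 9b + 3c + d = 186
  125a + 25b + 5c + d = 752
Solving the system yields a = 5, b = 4, c = 6, d = -3.
So h(u) = 5u^3 + 4u^2 + 6u - 3.
Check: h(5) = 752. ✓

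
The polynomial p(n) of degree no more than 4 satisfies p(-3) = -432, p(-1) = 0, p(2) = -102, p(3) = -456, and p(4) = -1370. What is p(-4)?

Using the Lagrange interpolation formula with nodes -3, -1, 2, 3, 4:
  L_0(n) = (n + 1)(n - 2)(n - 3)(n - 4) / 420
  L_1(n) = (n + 3)(n - 2)(n - 3)(n - 4) / -120
  L_2(n) = (n + 3)(n + 1)(n - 3)(n - 4) / 30
  L_3(n) = (n + 3)(n + 1)(n - 2)(n - 4) / -24
  L_4(n) = (n + 3)(n + 1)(n - 2)(n - 3) / 70
Then p(n) = -432·L_0(n) + 0·L_1(n) - 102·L_2(n) - 456·L_3(n) - 1370·L_4(n).
Expanding and collecting terms gives p(n) = -5n⁴ - 5n² - 4n + 6.
Evaluating at n = -4: p(-4) = -1338.

-1338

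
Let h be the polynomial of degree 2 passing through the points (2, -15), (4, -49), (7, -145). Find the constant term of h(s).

Write h(s) = as^2 + bs + c. Substituting each data point gives a linear system:
  4a + 2b + c = -15
  16a + 4b + c = -49
  49a + 7b + c = -145
Solving the system yields a = -3, b = 1, c = -5.
So h(s) = -3s^2 + s - 5.
The constant term is -5.

-5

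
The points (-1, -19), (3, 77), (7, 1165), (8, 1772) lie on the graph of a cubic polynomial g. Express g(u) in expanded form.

Write g(u) = au^3 + bu^2 + cu + d. Substituting each data point gives a linear system:
  -a + b - c + d = -19
  27a + 9b + 3c + d = 77
  343a + 49b + 7c + d = 1165
  512a + 64b + 8c + d = 1772
Solving the system yields a = 4, b = -5, c = 6, d = -4.
So g(u) = 4u^3 - 5u^2 + 6u - 4.
Check: g(3) = 77. ✓

g(u) = 4u^3 - 5u^2 + 6u - 4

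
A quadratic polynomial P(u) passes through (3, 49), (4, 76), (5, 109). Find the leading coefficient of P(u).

Write P(u) = au^2 + bu + c. Substituting each data point gives a linear system:
  9a + 3b + c = 49
  16a + 4b + c = 76
  25a + 5b + c = 109
Solving the system yields a = 3, b = 6, c = 4.
So P(u) = 3u² + 6u + 4.
The leading coefficient is 3.

3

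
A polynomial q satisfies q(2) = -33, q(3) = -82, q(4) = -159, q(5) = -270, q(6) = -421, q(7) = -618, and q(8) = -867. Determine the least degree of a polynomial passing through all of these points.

Forward differences of the values at t = 2, 3, 4, 5, 6, 7, 8:
  q  : -33  -82  -159  -270  -421  -618  -867
  Δ  : -49  -77  -111  -151  -197  -249
  Δ^2: -28  -34  -40  -46  -52
  Δ^3: -6  -6  -6  -6
  Δ^4: 0  0  0
  Δ^5: 0  0
  Δ^6: 0
The third differences are constant (-6) and nonzero, while all higher differences vanish, so the minimal degree is 3.

3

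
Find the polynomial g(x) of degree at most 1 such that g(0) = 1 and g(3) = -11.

Using the Lagrange interpolation formula with nodes 0, 3:
  L_0(x) = (x - 3) / -3
  L_1(x) = x / 3
Then g(x) = 1·L_0(x) - 11·L_1(x).
Expanding and collecting terms gives g(x) = -4x + 1.
Check: g(0) = 1. ✓

g(x) = -4x + 1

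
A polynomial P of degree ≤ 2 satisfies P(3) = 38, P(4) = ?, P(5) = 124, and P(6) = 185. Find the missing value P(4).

75

The 3 known points determine the degree-2 polynomial uniquely.
Write P(u) = au^2 + bu + c. Substituting each data point gives a linear system:
  9a + 3b + c = 38
  25a + 5b + c = 124
  36a + 6b + c = 185
Solving the system yields a = 6, b = -5, c = -1.
So P(u) = 6u² - 5u - 1.
Then P(4) = 75.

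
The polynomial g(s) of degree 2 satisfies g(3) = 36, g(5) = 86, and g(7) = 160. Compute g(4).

58

Write g(s) = as^2 + bs + c. Substituting each data point gives a linear system:
  9a + 3b + c = 36
  25a + 5b + c = 86
  49a + 7b + c = 160
Solving the system yields a = 3, b = 1, c = 6.
So g(s) = 3s^2 + s + 6.
Then g(4) = 58.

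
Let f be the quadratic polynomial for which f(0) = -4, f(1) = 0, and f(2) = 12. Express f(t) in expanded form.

Write f(t) = at^2 + bt + c. Substituting each data point gives a linear system:
  c = -4
  a + b + c = 0
  4a + 2b + c = 12
Solving the system yields a = 4, b = 0, c = -4.
So f(t) = 4t^2 - 4.
Check: f(0) = -4. ✓

f(t) = 4t^2 - 4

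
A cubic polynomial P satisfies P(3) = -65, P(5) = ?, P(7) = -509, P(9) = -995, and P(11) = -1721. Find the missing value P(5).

On equispaced nodes a degree-3 polynomial has vanishing fourth forward difference, so
  P(3) - 4·P(5) + 6·P(7) - 4·P(9) + P(11) = 0.
Substituting the known values and solving for P(5):
  -4·P(5) = 860
  P(5) = -215.

-215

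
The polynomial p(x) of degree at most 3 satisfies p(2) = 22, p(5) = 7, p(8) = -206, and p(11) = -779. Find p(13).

-1441

Using the Lagrange interpolation formula with nodes 2, 5, 8, 11:
  L_0(x) = (x - 5)(x - 8)(x - 11) / -162
  L_1(x) = (x - 2)(x - 8)(x - 11) / 54
  L_2(x) = (x - 2)(x - 5)(x - 11) / -54
  L_3(x) = (x - 2)(x - 5)(x - 8) / 162
Then p(x) = 22·L_0(x) + 7·L_1(x) - 206·L_2(x) - 779·L_3(x).
Expanding and collecting terms gives p(x) = -x^3 + 4x^2 + 6x + 2.
Evaluating at x = 13: p(13) = -1441.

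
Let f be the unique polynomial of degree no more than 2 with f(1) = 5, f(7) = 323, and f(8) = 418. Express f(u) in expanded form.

f(u) = 6u^2 + 5u - 6

Using the Lagrange interpolation formula with nodes 1, 7, 8:
  L_0(u) = (u - 7)(u - 8) / 42
  L_1(u) = (u - 1)(u - 8) / -6
  L_2(u) = (u - 1)(u - 7) / 7
Then f(u) = 5·L_0(u) + 323·L_1(u) + 418·L_2(u).
Expanding and collecting terms gives f(u) = 6u² + 5u - 6.
Check: f(1) = 5. ✓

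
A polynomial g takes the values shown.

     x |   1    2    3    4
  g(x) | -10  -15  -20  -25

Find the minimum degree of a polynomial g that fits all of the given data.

1

Forward differences of the values at x = 1, 2, 3, 4:
  g  : -10  -15  -20  -25
  Δ  : -5  -5  -5
  Δ^2: 0  0
  Δ^3: 0
The first differences are constant (-5) and nonzero, while all higher differences vanish, so the minimal degree is 1.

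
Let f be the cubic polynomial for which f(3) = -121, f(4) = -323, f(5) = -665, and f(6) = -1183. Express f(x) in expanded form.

Write f(x) = ax^3 + bx^2 + cx + d. Substituting each data point gives a linear system:
  27a + 9b + 3c + d = -121
  64a + 16b + 4c + d = -323
  125a + 25b + 5c + d = -665
  216a + 36b + 6c + d = -1183
Solving the system yields a = -6, b = 2, c = 6, d = 5.
So f(x) = -6x^3 + 2x^2 + 6x + 5.
Check: f(3) = -121. ✓

f(x) = -6x^3 + 2x^2 + 6x + 5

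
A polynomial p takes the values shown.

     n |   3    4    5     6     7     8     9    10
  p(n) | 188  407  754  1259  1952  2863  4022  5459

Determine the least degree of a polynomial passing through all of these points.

3

Forward differences of the values at n = 3, 4, 5, 6, 7, 8, 9, 10:
  p  : 188  407  754  1259  1952  2863  4022  5459
  Δ  : 219  347  505  693  911  1159  1437
  Δ^2: 128  158  188  218  248  278
  Δ^3: 30  30  30  30  30
  Δ^4: 0  0  0  0
  Δ^5: 0  0  0
  Δ^6: 0  0
  Δ^7: 0
The third differences are constant (30) and nonzero, while all higher differences vanish, so the minimal degree is 3.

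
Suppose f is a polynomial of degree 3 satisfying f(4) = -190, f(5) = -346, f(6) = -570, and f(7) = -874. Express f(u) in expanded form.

Write f(u) = au^3 + bu^2 + cu + d. Substituting each data point gives a linear system:
  64a + 16b + 4c + d = -190
  125a + 25b + 5c + d = -346
  216a + 36b + 6c + d = -570
  343a + 49b + 7c + d = -874
Solving the system yields a = -2, b = -4, c = 2, d = -6.
So f(u) = -2u³ - 4u² + 2u - 6.
Check: f(5) = -346. ✓

f(u) = -2u^3 - 4u^2 + 2u - 6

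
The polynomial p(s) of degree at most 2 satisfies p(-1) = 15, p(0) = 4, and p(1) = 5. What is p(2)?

18

Forward differences of the values at s = -1, 0, 1:
  p  : 15  4  5
  Δ  : -11  1
  Δ^2: 12
The second differences are constant, confirming degree 2.
Interpolating (Newton forward form) and evaluating at s = 2 gives p(2) = 18.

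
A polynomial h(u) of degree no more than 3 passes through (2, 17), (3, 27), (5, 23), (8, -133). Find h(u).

h(u) = -u^3 + 6u^2 - u + 3

Write h(u) = au^3 + bu^2 + cu + d. Substituting each data point gives a linear system:
  8a + 4b + 2c + d = 17
  27a + 9b + 3c + d = 27
  125a + 25b + 5c + d = 23
  512a + 64b + 8c + d = -133
Solving the system yields a = -1, b = 6, c = -1, d = 3.
So h(u) = -u^3 + 6u^2 - u + 3.
Check: h(5) = 23. ✓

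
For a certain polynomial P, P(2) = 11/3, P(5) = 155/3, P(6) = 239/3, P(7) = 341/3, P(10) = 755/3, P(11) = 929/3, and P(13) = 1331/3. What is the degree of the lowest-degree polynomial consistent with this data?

2

Divided differences on the nodes 2, 5, 6, 7, 10, 11, 13:
  order 0: 11/3  155/3  239/3  341/3  755/3  929/3  1331/3
  order 1: 16  28  34  46  58  67
  order 2: 3  3  3  3  3
  order 3: 0  0  0  0
  order 4: 0  0  0
  order 5: 0  0
  order 6: 0
The order-2 divided differences are all 3 (nonzero) and every higher order vanishes, so the data lies on a polynomial of degree exactly 2.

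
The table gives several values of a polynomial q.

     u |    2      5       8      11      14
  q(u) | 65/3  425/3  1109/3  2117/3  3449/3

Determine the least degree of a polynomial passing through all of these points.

2

Forward differences of the values at u = 2, 5, 8, 11, 14:
  q  : 65/3  425/3  1109/3  2117/3  3449/3
  Δ  : 120  228  336  444
  Δ^2: 108  108  108
  Δ^3: 0  0
  Δ^4: 0
The second differences are constant (108) and nonzero, while all higher differences vanish, so the minimal degree is 2.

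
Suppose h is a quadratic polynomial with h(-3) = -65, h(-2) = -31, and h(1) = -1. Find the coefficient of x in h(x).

Write h(x) = ax^2 + bx + c. Substituting each data point gives a linear system:
  9a - 3b + c = -65
  4a - 2b + c = -31
  a + b + c = -1
Solving the system yields a = -6, b = 4, c = 1.
So h(x) = -6x^2 + 4x + 1.
The coefficient of x is 4.

4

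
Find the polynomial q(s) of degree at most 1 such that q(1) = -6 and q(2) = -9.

q(s) = -3s - 3

Write q(s) = as + b. Substituting each data point gives a linear system:
  a + b = -6
  2a + b = -9
Solving the system yields a = -3, b = -3.
So q(s) = -3s - 3.
Check: q(2) = -9. ✓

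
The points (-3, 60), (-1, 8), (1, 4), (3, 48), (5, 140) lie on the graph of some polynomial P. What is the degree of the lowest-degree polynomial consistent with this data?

2

Forward differences of the values at s = -3, -1, 1, 3, 5:
  P  : 60  8  4  48  140
  Δ  : -52  -4  44  92
  Δ^2: 48  48  48
  Δ^3: 0  0
  Δ^4: 0
The second differences are constant (48) and nonzero, while all higher differences vanish, so the minimal degree is 2.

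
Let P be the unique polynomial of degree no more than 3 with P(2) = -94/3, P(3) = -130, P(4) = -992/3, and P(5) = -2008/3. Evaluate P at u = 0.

4

Write P(u) = au^3 + bu^2 + cu + d. Substituting each data point gives a linear system:
  8a + 4b + 2c + d = -94/3
  27a + 9b + 3c + d = -130
  64a + 16b + 4c + d = -992/3
  125a + 25b + 5c + d = -2008/3
Solving the system yields a = -6, b = 3, c = 1/3, d = 4.
So P(u) = -6u³ + 3u² + (1/3)u + 4.
Then P(0) = 4.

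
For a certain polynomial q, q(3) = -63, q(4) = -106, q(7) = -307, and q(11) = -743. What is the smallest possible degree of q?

Divided differences on the nodes 3, 4, 7, 11:
  order 0: -63  -106  -307  -743
  order 1: -43  -67  -109
  order 2: -6  -6
  order 3: 0
The order-2 divided differences are all -6 (nonzero) and every higher order vanishes, so the data lies on a polynomial of degree exactly 2.

2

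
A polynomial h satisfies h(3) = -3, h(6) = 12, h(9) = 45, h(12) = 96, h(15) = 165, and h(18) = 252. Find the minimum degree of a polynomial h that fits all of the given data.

2

Forward differences of the values at x = 3, 6, 9, 12, 15, 18:
  h  : -3  12  45  96  165  252
  Δ  : 15  33  51  69  87
  Δ^2: 18  18  18  18
  Δ^3: 0  0  0
  Δ^4: 0  0
  Δ^5: 0
The second differences are constant (18) and nonzero, while all higher differences vanish, so the minimal degree is 2.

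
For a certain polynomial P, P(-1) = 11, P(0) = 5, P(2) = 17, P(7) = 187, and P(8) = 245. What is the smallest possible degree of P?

Divided differences on the nodes -1, 0, 2, 7, 8:
  order 0: 11  5  17  187  245
  order 1: -6  6  34  58
  order 2: 4  4  4
  order 3: 0  0
  order 4: 0
The order-2 divided differences are all 4 (nonzero) and every higher order vanishes, so the data lies on a polynomial of degree exactly 2.

2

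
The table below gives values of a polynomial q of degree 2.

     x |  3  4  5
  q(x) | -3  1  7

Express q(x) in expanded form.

q(x) = x^2 - 3x - 3

Using the Lagrange interpolation formula with nodes 3, 4, 5:
  L_0(x) = (x - 4)(x - 5) / 2
  L_1(x) = (x - 3)(x - 5) / -1
  L_2(x) = (x - 3)(x - 4) / 2
Then q(x) = -3·L_0(x) + 1·L_1(x) + 7·L_2(x).
Expanding and collecting terms gives q(x) = x^2 - 3x - 3.
Check: q(4) = 1. ✓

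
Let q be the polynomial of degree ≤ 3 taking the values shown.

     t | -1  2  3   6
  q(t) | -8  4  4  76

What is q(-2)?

Using the Lagrange interpolation formula with nodes -1, 2, 3, 6:
  L_0(t) = (t - 2)(t - 3)(t - 6) / -84
  L_1(t) = (t + 1)(t - 3)(t - 6) / 12
  L_2(t) = (t + 1)(t - 2)(t - 6) / -12
  L_3(t) = (t + 1)(t - 2)(t - 3) / 84
Then q(t) = -8·L_0(t) + 4·L_1(t) + 4·L_2(t) + 76·L_3(t).
Expanding and collecting terms gives q(t) = t^3 - 5t^2 + 6t + 4.
Evaluating at t = -2: q(-2) = -36.

-36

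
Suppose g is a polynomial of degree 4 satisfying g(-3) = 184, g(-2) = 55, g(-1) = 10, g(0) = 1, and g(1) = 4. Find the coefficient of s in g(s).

Write g(s) = as^4 + bs^3 + cs^2 + ds + e. Substituting each data point gives a linear system:
  81a - 27b + 9c - 3d + e = 184
  16a - 8b + 4c - 2d + e = 55
  a - b + c - d + e = 10
  e = 1
  a + b + c + d + e = 4
Solving the system yields a = 1, b = -2, c = 5, d = -1, e = 1.
So g(s) = s⁴ - 2s³ + 5s² - s + 1.
The coefficient of s is -1.

-1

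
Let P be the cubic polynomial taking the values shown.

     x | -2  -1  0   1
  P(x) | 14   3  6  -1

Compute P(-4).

174

Write P(x) = ax^3 + bx^2 + cx + d. Substituting each data point gives a linear system:
  -8a + 4b - 2c + d = 14
  -a + b - c + d = 3
  d = 6
  a + b + c + d = -1
Solving the system yields a = -4, b = -5, c = 2, d = 6.
So P(x) = -4x^3 - 5x^2 + 2x + 6.
Then P(-4) = 174.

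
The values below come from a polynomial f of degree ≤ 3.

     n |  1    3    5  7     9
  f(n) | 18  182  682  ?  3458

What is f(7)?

On equispaced nodes a degree-3 polynomial has vanishing fourth forward difference, so
  f(1) - 4·f(3) + 6·f(5) - 4·f(7) + f(9) = 0.
Substituting the known values and solving for f(7):
  -4·f(7) = -6840
  f(7) = 1710.

1710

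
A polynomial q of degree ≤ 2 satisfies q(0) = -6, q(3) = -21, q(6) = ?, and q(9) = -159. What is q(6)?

On equispaced nodes a degree-2 polynomial has vanishing third forward difference, so
  - q(0) + 3·q(3) - 3·q(6) + q(9) = 0.
Substituting the known values and solving for q(6):
  -3·q(6) = 216
  q(6) = -72.

-72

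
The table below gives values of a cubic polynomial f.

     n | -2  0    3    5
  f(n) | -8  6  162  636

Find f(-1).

Write f(n) = an^3 + bn^2 + cn + d. Substituting each data point gives a linear system:
  -8a + 4b - 2c + d = -8
  d = 6
  27a + 9b + 3c + d = 162
  125a + 25b + 5c + d = 636
Solving the system yields a = 4, b = 5, c = 1, d = 6.
So f(n) = 4n^3 + 5n^2 + n + 6.
Then f(-1) = 6.

6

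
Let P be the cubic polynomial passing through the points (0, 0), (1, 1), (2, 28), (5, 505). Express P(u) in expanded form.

Write P(u) = au^3 + bu^2 + cu + d. Substituting each data point gives a linear system:
  d = 0
  a + b + c + d = 1
  8a + 4b + 2c + d = 28
  125a + 25b + 5c + d = 505
Solving the system yields a = 4, b = 1, c = -4, d = 0.
So P(u) = 4u³ + u² - 4u.
Check: P(5) = 505. ✓

P(u) = 4u^3 + u^2 - 4u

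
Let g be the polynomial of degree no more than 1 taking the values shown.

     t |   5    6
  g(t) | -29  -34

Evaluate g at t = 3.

-19

Write g(t) = at + b. Substituting each data point gives a linear system:
  5a + b = -29
  6a + b = -34
Solving the system yields a = -5, b = -4.
So g(t) = -5t - 4.
Then g(3) = -19.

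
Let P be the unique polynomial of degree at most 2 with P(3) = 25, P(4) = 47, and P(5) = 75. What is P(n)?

P(n) = 3n^2 + n - 5

Write P(n) = an^2 + bn + c. Substituting each data point gives a linear system:
  9a + 3b + c = 25
  16a + 4b + c = 47
  25a + 5b + c = 75
Solving the system yields a = 3, b = 1, c = -5.
So P(n) = 3n^2 + n - 5.
Check: P(3) = 25. ✓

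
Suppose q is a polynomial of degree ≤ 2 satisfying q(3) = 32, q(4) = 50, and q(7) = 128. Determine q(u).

q(u) = 2u^2 + 4u + 2

Write q(u) = au^2 + bu + c. Substituting each data point gives a linear system:
  9a + 3b + c = 32
  16a + 4b + c = 50
  49a + 7b + c = 128
Solving the system yields a = 2, b = 4, c = 2.
So q(u) = 2u^2 + 4u + 2.
Check: q(4) = 50. ✓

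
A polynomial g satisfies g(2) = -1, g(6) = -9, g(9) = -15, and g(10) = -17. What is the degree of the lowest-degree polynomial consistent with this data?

Divided differences on the nodes 2, 6, 9, 10:
  order 0: -1  -9  -15  -17
  order 1: -2  -2  -2
  order 2: 0  0
  order 3: 0
The order-1 divided differences are all -2 (nonzero) and every higher order vanishes, so the data lies on a polynomial of degree exactly 1.

1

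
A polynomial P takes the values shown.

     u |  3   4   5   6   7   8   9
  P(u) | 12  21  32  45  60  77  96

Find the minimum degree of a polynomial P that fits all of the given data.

Forward differences of the values at u = 3, 4, 5, 6, 7, 8, 9:
  P  : 12  21  32  45  60  77  96
  Δ  : 9  11  13  15  17  19
  Δ^2: 2  2  2  2  2
  Δ^3: 0  0  0  0
  Δ^4: 0  0  0
  Δ^5: 0  0
  Δ^6: 0
The second differences are constant (2) and nonzero, while all higher differences vanish, so the minimal degree is 2.

2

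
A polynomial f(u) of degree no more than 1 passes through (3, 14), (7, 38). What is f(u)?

f(u) = 6u - 4

Write f(u) = au + b. Substituting each data point gives a linear system:
  3a + b = 14
  7a + b = 38
Solving the system yields a = 6, b = -4.
So f(u) = 6u - 4.
Check: f(7) = 38. ✓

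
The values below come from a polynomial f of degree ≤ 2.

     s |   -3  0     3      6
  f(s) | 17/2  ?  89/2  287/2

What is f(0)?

-1/2

On equispaced nodes a degree-2 polynomial has vanishing third forward difference, so
  - f(-3) + 3·f(0) - 3·f(3) + f(6) = 0.
Substituting the known values and solving for f(0):
  3·f(0) = -3/2
  f(0) = -1/2.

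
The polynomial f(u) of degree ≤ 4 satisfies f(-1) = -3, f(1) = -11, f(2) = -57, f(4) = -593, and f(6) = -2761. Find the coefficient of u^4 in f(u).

Write f(u) = au^4 + bu^3 + cu^2 + du + e. Substituting each data point gives a linear system:
  a - b + c - d + e = -3
  a + b + c + d + e = -11
  16a + 8b + 4c + 2d + e = -57
  256a + 64b + 16c + 4d + e = -593
  1296a + 216b + 36c + 6d + e = -2761
Solving the system yields a = -2, b = 0, c = -4, d = -4, e = -1.
So f(u) = -2u^4 - 4u^2 - 4u - 1.
The leading coefficient is -2.

-2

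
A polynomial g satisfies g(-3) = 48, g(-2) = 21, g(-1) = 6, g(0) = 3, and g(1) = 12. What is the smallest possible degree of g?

2

Forward differences of the values at x = -3, -2, -1, 0, 1:
  g  : 48  21  6  3  12
  Δ  : -27  -15  -3  9
  Δ^2: 12  12  12
  Δ^3: 0  0
  Δ^4: 0
The second differences are constant (12) and nonzero, while all higher differences vanish, so the minimal degree is 2.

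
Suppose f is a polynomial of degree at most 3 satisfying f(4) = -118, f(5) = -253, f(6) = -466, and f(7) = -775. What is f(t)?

f(t) = -3t^3 + 6t^2 - 6t + 2

Write f(t) = at^3 + bt^2 + ct + d. Substituting each data point gives a linear system:
  64a + 16b + 4c + d = -118
  125a + 25b + 5c + d = -253
  216a + 36b + 6c + d = -466
  343a + 49b + 7c + d = -775
Solving the system yields a = -3, b = 6, c = -6, d = 2.
So f(t) = -3t^3 + 6t^2 - 6t + 2.
Check: f(6) = -466. ✓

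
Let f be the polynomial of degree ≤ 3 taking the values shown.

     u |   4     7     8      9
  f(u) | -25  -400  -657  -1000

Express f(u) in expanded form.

f(u) = -2u^3 + 5u^2 + 6u - 1

Using the Lagrange interpolation formula with nodes 4, 7, 8, 9:
  L_0(u) = (u - 7)(u - 8)(u - 9) / -60
  L_1(u) = (u - 4)(u - 8)(u - 9) / 6
  L_2(u) = (u - 4)(u - 7)(u - 9) / -4
  L_3(u) = (u - 4)(u - 7)(u - 8) / 10
Then f(u) = -25·L_0(u) - 400·L_1(u) - 657·L_2(u) - 1000·L_3(u).
Expanding and collecting terms gives f(u) = -2u^3 + 5u^2 + 6u - 1.
Check: f(9) = -1000. ✓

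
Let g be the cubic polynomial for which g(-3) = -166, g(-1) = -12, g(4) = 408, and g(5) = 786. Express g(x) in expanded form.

g(x) = 6x^3 + x^2 + 3x - 4

Using the Lagrange interpolation formula with nodes -3, -1, 4, 5:
  L_0(x) = (x + 1)(x - 4)(x - 5) / -112
  L_1(x) = (x + 3)(x - 4)(x - 5) / 60
  L_2(x) = (x + 3)(x + 1)(x - 5) / -35
  L_3(x) = (x + 3)(x + 1)(x - 4) / 48
Then g(x) = -166·L_0(x) - 12·L_1(x) + 408·L_2(x) + 786·L_3(x).
Expanding and collecting terms gives g(x) = 6x^3 + x^2 + 3x - 4.
Check: g(-1) = -12. ✓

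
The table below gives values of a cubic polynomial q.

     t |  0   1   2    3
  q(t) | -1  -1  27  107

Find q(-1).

Write q(t) = at^3 + bt^2 + ct + d. Substituting each data point gives a linear system:
  d = -1
  a + b + c + d = -1
  8a + 4b + 2c + d = 27
  27a + 9b + 3c + d = 107
Solving the system yields a = 4, b = 2, c = -6, d = -1.
So q(t) = 4t^3 + 2t^2 - 6t - 1.
Then q(-1) = 3.

3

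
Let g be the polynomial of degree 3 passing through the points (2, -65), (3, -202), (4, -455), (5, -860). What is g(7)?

Forward differences of the values at x = 2, 3, 4, 5:
  g  : -65  -202  -455  -860
  Δ  : -137  -253  -405
  Δ^2: -116  -152
  Δ^3: -36
The third differences are constant, confirming degree 3.
Interpolating (Newton forward form) and evaluating at x = 7 gives g(7) = -2270.

-2270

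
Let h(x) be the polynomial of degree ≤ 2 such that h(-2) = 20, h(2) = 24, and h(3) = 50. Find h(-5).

Using the Lagrange interpolation formula with nodes -2, 2, 3:
  L_0(x) = (x - 2)(x - 3) / 20
  L_1(x) = (x + 2)(x - 3) / -4
  L_2(x) = (x + 2)(x - 2) / 5
Then h(x) = 20·L_0(x) + 24·L_1(x) + 50·L_2(x).
Expanding and collecting terms gives h(x) = 5x^2 + x + 2.
Evaluating at x = -5: h(-5) = 122.

122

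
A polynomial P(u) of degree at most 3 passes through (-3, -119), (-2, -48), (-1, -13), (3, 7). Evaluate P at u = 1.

-3

Write P(u) = au^3 + bu^2 + cu + d. Substituting each data point gives a linear system:
  -27a + 9b - 3c + d = -119
  -8a + 4b - 2c + d = -48
  -a + b - c + d = -13
  27a + 9b + 3c + d = 7
Solving the system yields a = 2, b = -6, c = 3, d = -2.
So P(u) = 2u^3 - 6u^2 + 3u - 2.
Then P(1) = -3.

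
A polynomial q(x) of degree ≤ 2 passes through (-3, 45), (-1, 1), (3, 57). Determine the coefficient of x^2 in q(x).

Write q(x) = ax^2 + bx + c. Substituting each data point gives a linear system:
  9a - 3b + c = 45
  a - b + c = 1
  9a + 3b + c = 57
Solving the system yields a = 6, b = 2, c = -3.
So q(x) = 6x² + 2x - 3.
The leading coefficient is 6.

6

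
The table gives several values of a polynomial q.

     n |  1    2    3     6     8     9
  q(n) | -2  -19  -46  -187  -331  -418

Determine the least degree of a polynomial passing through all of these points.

Divided differences on the nodes 1, 2, 3, 6, 8, 9:
  order 0: -2  -19  -46  -187  -331  -418
  order 1: -17  -27  -47  -72  -87
  order 2: -5  -5  -5  -5
  order 3: 0  0  0
  order 4: 0  0
  order 5: 0
The order-2 divided differences are all -5 (nonzero) and every higher order vanishes, so the data lies on a polynomial of degree exactly 2.

2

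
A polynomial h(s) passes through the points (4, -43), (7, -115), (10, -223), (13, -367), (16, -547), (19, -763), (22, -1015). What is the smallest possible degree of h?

Forward differences of the values at s = 4, 7, 10, 13, 16, 19, 22:
  h  : -43  -115  -223  -367  -547  -763  -1015
  Δ  : -72  -108  -144  -180  -216  -252
  Δ^2: -36  -36  -36  -36  -36
  Δ^3: 0  0  0  0
  Δ^4: 0  0  0
  Δ^5: 0  0
  Δ^6: 0
The second differences are constant (-36) and nonzero, while all higher differences vanish, so the minimal degree is 2.

2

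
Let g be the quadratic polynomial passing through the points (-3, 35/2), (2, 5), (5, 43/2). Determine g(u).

Write g(u) = au^2 + bu + c. Substituting each data point gives a linear system:
  9a - 3b + c = 35/2
  4a + 2b + c = 5
  25a + 5b + c = 43/2
Solving the system yields a = 1, b = -3/2, c = 4.
So g(u) = u^2 - (3/2)u + 4.
Check: g(5) = 43/2. ✓

g(u) = u^2 - (3/2)u + 4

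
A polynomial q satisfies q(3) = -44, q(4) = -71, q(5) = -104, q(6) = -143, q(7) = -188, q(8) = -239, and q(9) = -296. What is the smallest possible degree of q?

2

Forward differences of the values at s = 3, 4, 5, 6, 7, 8, 9:
  q  : -44  -71  -104  -143  -188  -239  -296
  Δ  : -27  -33  -39  -45  -51  -57
  Δ^2: -6  -6  -6  -6  -6
  Δ^3: 0  0  0  0
  Δ^4: 0  0  0
  Δ^5: 0  0
  Δ^6: 0
The second differences are constant (-6) and nonzero, while all higher differences vanish, so the minimal degree is 2.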